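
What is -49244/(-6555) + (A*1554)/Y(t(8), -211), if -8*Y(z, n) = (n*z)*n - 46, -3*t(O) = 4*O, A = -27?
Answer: 334539532/49155945 ≈ 6.8057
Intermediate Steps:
t(O) = -4*O/3
Y(z, n) = 23/4 - z*n²/8 (Y(z, n) = -((n*z)*n - 46)/8 = -(z*n² - 46)/8 = -(-46 + z*n²)/8 = 23/4 - z*n²/8)
-49244/(-6555) + (A*1554)/Y(t(8), -211) = -49244/(-6555) + (-27*1554)/(23/4 - ⅛*(-4/3*8)*(-211)²) = -49244*(-1/6555) - 41958/(23/4 - ⅛*(-32/3)*44521) = 49244/6555 - 41958/(23/4 + 178084/3) = 49244/6555 - 41958/712405/12 = 49244/6555 - 41958*12/712405 = 49244/6555 - 503496/712405 = 334539532/49155945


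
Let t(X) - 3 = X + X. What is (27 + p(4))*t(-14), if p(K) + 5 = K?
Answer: -650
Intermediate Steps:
p(K) = -5 + K
t(X) = 3 + 2*X (t(X) = 3 + (X + X) = 3 + 2*X)
(27 + p(4))*t(-14) = (27 + (-5 + 4))*(3 + 2*(-14)) = (27 - 1)*(3 - 28) = 26*(-25) = -650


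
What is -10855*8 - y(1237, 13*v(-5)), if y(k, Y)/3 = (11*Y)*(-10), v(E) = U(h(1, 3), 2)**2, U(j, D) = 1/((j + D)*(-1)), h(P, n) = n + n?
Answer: -2776735/32 ≈ -86773.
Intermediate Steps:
h(P, n) = 2*n
U(j, D) = 1/(-D - j) (U(j, D) = 1/((D + j)*(-1)) = 1/(-D - j))
v(E) = 1/64 (v(E) = (-1/(2 + 2*3))**2 = (-1/(2 + 6))**2 = (-1/8)**2 = 1/64)
y(k, Y) = -330*Y (y(k, Y) = 3*((11*Y)*(-10)) = 3*(-110*Y) = -330*Y)
-10855*8 - y(1237, 13*v(-5)) = -10855*8 - (-330)*13*(1/64) = -86840 - (-330)*13/64 = -86840 - 1*(-2145/32) = -86840 + 2145/32 = -2776735/32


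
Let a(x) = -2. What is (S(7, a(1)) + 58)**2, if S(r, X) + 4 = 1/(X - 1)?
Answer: 25921/9 ≈ 2880.1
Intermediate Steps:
S(r, X) = -4 + 1/(-1 + X) (S(r, X) = -4 + 1/(X - 1) = -4 + 1/(-1 + X))
(S(7, a(1)) + 58)**2 = ((5 - 4*(-2))/(-1 - 2) + 58)**2 = ((5 + 8)/(-3) + 58)**2 = (-1/3*13 + 58)**2 = (-13/3 + 58)**2 = (161/3)**2 = 25921/9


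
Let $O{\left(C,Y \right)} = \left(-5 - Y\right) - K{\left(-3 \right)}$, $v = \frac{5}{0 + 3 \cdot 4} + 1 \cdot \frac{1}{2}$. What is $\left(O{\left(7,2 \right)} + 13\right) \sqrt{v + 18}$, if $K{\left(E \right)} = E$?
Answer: $\frac{3 \sqrt{681}}{2} \approx 39.144$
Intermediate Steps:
$v = \frac{11}{12}$ ($v = \frac{5}{0 + 12} + 1 \cdot \frac{1}{2} = \frac{5}{12} + \frac{1}{2} = \frac{11}{12} \approx 0.91667$)
$O{\left(C,Y \right)} = -2 - Y$ ($O{\left(C,Y \right)} = \left(-5 - Y\right) - -3 = \left(-5 - Y\right) + 3 = -2 - Y$)
$\left(O{\left(7,2 \right)} + 13\right) \sqrt{v + 18} = \left(\left(-2 - 2\right) + 13\right) \sqrt{\frac{11}{12} + 18} = \left(\left(-2 - 2\right) + 13\right) \sqrt{\frac{227}{12}} = \left(-4 + 13\right) \frac{\sqrt{681}}{6} = 9 \frac{\sqrt{681}}{6} = \frac{3 \sqrt{681}}{2}$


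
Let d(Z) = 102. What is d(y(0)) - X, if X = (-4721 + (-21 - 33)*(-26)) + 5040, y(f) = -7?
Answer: -1621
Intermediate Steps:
X = 1723 (X = (-4721 - 54*(-26)) + 5040 = (-4721 + 1404) + 5040 = -3317 + 5040 = 1723)
d(y(0)) - X = 102 - 1*1723 = 102 - 1723 = -1621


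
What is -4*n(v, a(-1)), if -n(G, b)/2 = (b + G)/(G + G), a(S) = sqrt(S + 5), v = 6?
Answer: 16/3 ≈ 5.3333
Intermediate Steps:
a(S) = sqrt(5 + S)
n(G, b) = -(G + b)/G (n(G, b) = -2*(b + G)/(G + G) = -2*(G + b)/(2*G) = -2*(G + b)*1/(2*G) = -(G + b)/G)
-4*n(v, a(-1)) = -4*(-1*6 - sqrt(5 - 1))/6 = -2*(-6 - sqrt(4))/3 = -2*(-6 - 1*2)/3 = -2*(-6 - 2)/3 = -2*(-8)/3 = -4*(-4/3) = 16/3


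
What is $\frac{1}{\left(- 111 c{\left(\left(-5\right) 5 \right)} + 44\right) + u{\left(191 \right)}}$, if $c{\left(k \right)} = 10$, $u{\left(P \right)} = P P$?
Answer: $\frac{1}{35415} \approx 2.8237 \cdot 10^{-5}$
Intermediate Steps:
$u{\left(P \right)} = P^{2}$
$\frac{1}{\left(- 111 c{\left(\left(-5\right) 5 \right)} + 44\right) + u{\left(191 \right)}} = \frac{1}{\left(\left(-111\right) 10 + 44\right) + 191^{2}} = \frac{1}{\left(-1110 + 44\right) + 36481} = \frac{1}{-1066 + 36481} = \frac{1}{35415}$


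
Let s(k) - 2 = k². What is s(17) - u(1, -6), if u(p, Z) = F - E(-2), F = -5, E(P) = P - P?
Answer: 296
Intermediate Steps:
E(P) = 0
s(k) = 2 + k²
u(p, Z) = -5 (u(p, Z) = -5 - 1*0 = -5 + 0 = -5)
s(17) - u(1, -6) = (2 + 17²) - 1*(-5) = (2 + 289) + 5 = 291 + 5 = 296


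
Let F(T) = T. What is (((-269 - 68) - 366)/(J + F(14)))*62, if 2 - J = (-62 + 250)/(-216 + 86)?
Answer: -1416545/567 ≈ -2498.3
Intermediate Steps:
J = 224/65 (J = 2 - (-62 + 250)/(-216 + 86) = 2 - 188/(-130) = 2 - 188*(-1)/130 = 2 - 1*(-94/65) = 2 + 94/65 = 224/65 ≈ 3.4462)
(((-269 - 68) - 366)/(J + F(14)))*62 = (((-269 - 68) - 366)/(224/65 + 14))*62 = ((-337 - 366)/(1134/65))*62 = -703*65/1134*62 = -45695/1134*62 = -1416545/567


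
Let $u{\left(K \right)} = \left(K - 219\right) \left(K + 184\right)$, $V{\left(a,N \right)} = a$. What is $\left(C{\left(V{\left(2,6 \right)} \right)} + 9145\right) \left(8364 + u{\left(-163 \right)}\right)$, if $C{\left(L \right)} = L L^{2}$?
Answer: $3130326$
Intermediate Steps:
$C{\left(L \right)} = L^{3}$
$u{\left(K \right)} = \left(-219 + K\right) \left(184 + K\right)$
$\left(C{\left(V{\left(2,6 \right)} \right)} + 9145\right) \left(8364 + u{\left(-163 \right)}\right) = \left(2^{3} + 9145\right) \left(8364 - \left(34591 - 26569\right)\right) = \left(8 + 9145\right) \left(8364 + \left(-40296 + 26569 + 5705\right)\right) = 9153 \left(8364 - 8022\right) = 9153 \cdot 342 = 3130326$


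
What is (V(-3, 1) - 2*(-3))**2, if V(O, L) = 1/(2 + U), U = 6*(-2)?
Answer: 3481/100 ≈ 34.810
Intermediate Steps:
U = -12
V(O, L) = -1/10 (V(O, L) = 1/(2 - 12) = 1/(-10) = -1/10)
(V(-3, 1) - 2*(-3))**2 = (-1/10 - 2*(-3))**2 = (-1/10 + 6)**2 = (59/10)**2 = 3481/100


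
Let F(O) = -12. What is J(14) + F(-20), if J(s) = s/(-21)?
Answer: -38/3 ≈ -12.667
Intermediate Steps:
J(s) = -s/21 (J(s) = s*(-1/21) = -s/21)
J(14) + F(-20) = -1/21*14 - 12 = -⅔ - 12 = -38/3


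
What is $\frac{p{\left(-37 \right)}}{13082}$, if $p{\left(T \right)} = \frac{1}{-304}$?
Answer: $- \frac{1}{3976928} \approx -2.5145 \cdot 10^{-7}$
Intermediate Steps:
$p{\left(T \right)} = - \frac{1}{304}$
$\frac{p{\left(-37 \right)}}{13082} = - \frac{1}{304 \cdot 13082} = \left(- \frac{1}{304}\right) \frac{1}{13082} = - \frac{1}{3976928}$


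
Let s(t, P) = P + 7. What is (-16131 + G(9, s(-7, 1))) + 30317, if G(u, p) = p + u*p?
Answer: 14266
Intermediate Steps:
s(t, P) = 7 + P
G(u, p) = p + p*u
(-16131 + G(9, s(-7, 1))) + 30317 = (-16131 + (7 + 1)*(1 + 9)) + 30317 = (-16131 + 8*10) + 30317 = (-16131 + 80) + 30317 = -16051 + 30317 = 14266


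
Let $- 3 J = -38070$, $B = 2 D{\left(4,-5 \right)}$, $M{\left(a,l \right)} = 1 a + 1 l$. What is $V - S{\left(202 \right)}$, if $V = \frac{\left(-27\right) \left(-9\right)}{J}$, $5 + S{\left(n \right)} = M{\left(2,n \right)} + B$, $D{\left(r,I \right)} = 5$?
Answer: $- \frac{98221}{470} \approx -208.98$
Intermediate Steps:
$M{\left(a,l \right)} = a + l$
$B = 10$ ($B = 2 \cdot 5 = 10$)
$J = 12690$ ($J = \left(- \frac{1}{3}\right) \left(-38070\right) = 12690$)
$S{\left(n \right)} = 7 + n$ ($S{\left(n \right)} = -5 + \left(\left(2 + n\right) + 10\right) = -5 + \left(12 + n\right) = 7 + n$)
$V = \frac{9}{470}$ ($V = \frac{\left(-27\right) \left(-9\right)}{12690} = 243 \cdot \frac{1}{12690} = \frac{9}{470} \approx 0.019149$)
$V - S{\left(202 \right)} = \frac{9}{470} - \left(7 + 202\right) = \frac{9}{470} - 209 = - \frac{98221}{470}$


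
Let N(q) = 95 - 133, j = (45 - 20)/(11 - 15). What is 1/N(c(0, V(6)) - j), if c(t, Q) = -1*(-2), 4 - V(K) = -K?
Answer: -1/38 ≈ -0.026316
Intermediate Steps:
V(K) = 4 + K (V(K) = 4 - (-1)*K = 4 + K)
c(t, Q) = 2
j = -25/4 (j = 25/(-4) = 25*(-¼) = -25/4 ≈ -6.2500)
N(q) = -38
1/N(c(0, V(6)) - j) = 1/(-38) = -1/38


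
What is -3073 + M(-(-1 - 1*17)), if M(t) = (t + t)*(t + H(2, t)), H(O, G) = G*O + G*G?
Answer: 10535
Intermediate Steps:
H(O, G) = G² + G*O (H(O, G) = G*O + G² = G² + G*O)
M(t) = 2*t*(t + t*(2 + t)) (M(t) = (t + t)*(t + t*(t + 2)) = (2*t)*(t + t*(2 + t)) = 2*t*(t + t*(2 + t)))
-3073 + M(-(-1 - 1*17)) = -3073 + 2*(-(-1 - 1*17))²*(3 - (-1 - 1*17)) = -3073 + 2*(-(-1 - 17))²*(3 - (-1 - 17)) = -3073 + 2*(-1*(-18))²*(3 - 1*(-18)) = -3073 + 2*18²*(3 + 18) = -3073 + 2*324*21 = -3073 + 13608 = 10535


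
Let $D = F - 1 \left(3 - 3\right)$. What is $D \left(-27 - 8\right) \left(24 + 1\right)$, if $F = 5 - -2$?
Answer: $-6125$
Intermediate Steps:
$F = 7$ ($F = 5 + 2 = 7$)
$D = 7$ ($D = 7 - 1 \left(3 - 3\right) = 7 - 1 \cdot 0 = 7 - 0 = 7 + 0 = 7$)
$D \left(-27 - 8\right) \left(24 + 1\right) = 7 \left(-27 - 8\right) \left(24 + 1\right) = 7 \left(\left(-35\right) 25\right) = 7 \left(-875\right) = -6125$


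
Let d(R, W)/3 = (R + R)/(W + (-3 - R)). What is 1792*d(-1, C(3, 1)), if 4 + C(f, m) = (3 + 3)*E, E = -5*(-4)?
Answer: -1792/19 ≈ -94.316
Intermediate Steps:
E = 20
C(f, m) = 116 (C(f, m) = -4 + (3 + 3)*20 = -4 + 6*20 = -4 + 120 = 116)
d(R, W) = 6*R/(-3 + W - R) (d(R, W) = 3*((R + R)/(W + (-3 - R))) = 3*((2*R)/(-3 + W - R)) = 3*(2*R/(-3 + W - R)) = 6*R/(-3 + W - R))
1792*d(-1, C(3, 1)) = 1792*(-6*(-1)/(3 - 1 - 1*116)) = 1792*(-6*(-1)/(3 - 1 - 116)) = 1792*(-6*(-1)/(-114)) = 1792*(-6*(-1)*(-1/114)) = 1792*(-1/19) = -1792/19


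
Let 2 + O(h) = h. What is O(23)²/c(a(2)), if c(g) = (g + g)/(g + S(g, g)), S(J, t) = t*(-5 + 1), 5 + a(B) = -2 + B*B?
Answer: -1323/2 ≈ -661.50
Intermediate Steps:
O(h) = -2 + h
a(B) = -7 + B² (a(B) = -5 + (-2 + B*B) = -5 + (-2 + B²) = -7 + B²)
S(J, t) = -4*t (S(J, t) = t*(-4) = -4*t)
c(g) = -⅔ (c(g) = (g + g)/(g - 4*g) = (2*g)/((-3*g)) = (2*g)*(-1/(3*g)) = -⅔)
O(23)²/c(a(2)) = (-2 + 23)²/(-⅔) = 21²*(-3/2) = 441*(-3/2) = -1323/2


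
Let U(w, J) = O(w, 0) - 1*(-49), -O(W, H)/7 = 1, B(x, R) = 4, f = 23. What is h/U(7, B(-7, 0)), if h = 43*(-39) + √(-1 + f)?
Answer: -559/14 + √22/42 ≈ -39.817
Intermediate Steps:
O(W, H) = -7 (O(W, H) = -7*1 = -7)
U(w, J) = 42 (U(w, J) = -7 - 1*(-49) = -7 + 49 = 42)
h = -1677 + √22 (h = 43*(-39) + √(-1 + 23) = -1677 + √22 ≈ -1672.3)
h/U(7, B(-7, 0)) = (-1677 + √22)/42 = (-1677 + √22)*(1/42) = -559/14 + √22/42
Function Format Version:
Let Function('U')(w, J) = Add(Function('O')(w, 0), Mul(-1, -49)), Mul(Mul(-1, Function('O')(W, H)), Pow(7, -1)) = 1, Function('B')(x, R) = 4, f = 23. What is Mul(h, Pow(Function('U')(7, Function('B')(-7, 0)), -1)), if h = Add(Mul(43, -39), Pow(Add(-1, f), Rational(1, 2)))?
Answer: Add(Rational(-559, 14), Mul(Rational(1, 42), Pow(22, Rational(1, 2)))) ≈ -39.817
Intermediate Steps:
Function('O')(W, H) = -7 (Function('O')(W, H) = Mul(-7, 1) = -7)
Function('U')(w, J) = 42 (Function('U')(w, J) = Add(-7, Mul(-1, -49)) = Add(-7, 49) = 42)
h = Add(-1677, Pow(22, Rational(1, 2))) (h = Add(Mul(43, -39), Pow(Add(-1, 23), Rational(1, 2))) = Add(-1677, Pow(22, Rational(1, 2))) ≈ -1672.3)
Mul(h, Pow(Function('U')(7, Function('B')(-7, 0)), -1)) = Mul(Add(-1677, Pow(22, Rational(1, 2))), Pow(42, -1)) = Mul(Add(-1677, Pow(22, Rational(1, 2))), Rational(1, 42)) = Add(Rational(-559, 14), Mul(Rational(1, 42), Pow(22, Rational(1, 2))))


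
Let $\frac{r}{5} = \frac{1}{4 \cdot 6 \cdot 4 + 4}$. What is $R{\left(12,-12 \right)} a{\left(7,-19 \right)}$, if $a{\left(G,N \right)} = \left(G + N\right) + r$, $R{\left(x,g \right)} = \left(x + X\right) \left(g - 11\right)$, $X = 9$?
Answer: $\frac{115437}{20} \approx 5771.9$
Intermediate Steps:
$R{\left(x,g \right)} = \left(-11 + g\right) \left(9 + x\right)$ ($R{\left(x,g \right)} = \left(x + 9\right) \left(g - 11\right) = \left(9 + x\right) \left(-11 + g\right) = \left(-11 + g\right) \left(9 + x\right)$)
$r = \frac{1}{20}$ ($r = \frac{5}{4 \cdot 6 \cdot 4 + 4} = \frac{5}{24 \cdot 4 + 4} = \frac{5}{96 + 4} = \frac{5}{100} = 5 \cdot \frac{1}{100} = \frac{1}{20} \approx 0.05$)
$a{\left(G,N \right)} = \frac{1}{20} + G + N$ ($a{\left(G,N \right)} = \left(G + N\right) + \frac{1}{20} = \frac{1}{20} + G + N$)
$R{\left(12,-12 \right)} a{\left(7,-19 \right)} = \left(-99 - 132 + 9 \left(-12\right) - 144\right) \left(\frac{1}{20} + 7 - 19\right) = \left(-99 - 132 - 108 - 144\right) \left(- \frac{239}{20}\right) = \left(-483\right) \left(- \frac{239}{20}\right) = \frac{115437}{20}$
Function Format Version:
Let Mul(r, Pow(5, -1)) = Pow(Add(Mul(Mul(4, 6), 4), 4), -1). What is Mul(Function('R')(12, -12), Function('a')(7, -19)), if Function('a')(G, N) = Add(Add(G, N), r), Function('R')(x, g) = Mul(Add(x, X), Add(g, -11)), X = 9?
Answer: Rational(115437, 20) ≈ 5771.9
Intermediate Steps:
Function('R')(x, g) = Mul(Add(-11, g), Add(9, x)) (Function('R')(x, g) = Mul(Add(x, 9), Add(g, -11)) = Mul(Add(9, x), Add(-11, g)) = Mul(Add(-11, g), Add(9, x)))
r = Rational(1, 20) (r = Mul(5, Pow(Add(Mul(Mul(4, 6), 4), 4), -1)) = Mul(5, Pow(Add(Mul(24, 4), 4), -1)) = Mul(5, Pow(Add(96, 4), -1)) = Mul(5, Pow(100, -1)) = Mul(5, Rational(1, 100)) = Rational(1, 20) ≈ 0.050000)
Function('a')(G, N) = Add(Rational(1, 20), G, N) (Function('a')(G, N) = Add(Add(G, N), Rational(1, 20)) = Add(Rational(1, 20), G, N))
Mul(Function('R')(12, -12), Function('a')(7, -19)) = Mul(Add(-99, Mul(-11, 12), Mul(9, -12), Mul(-12, 12)), Add(Rational(1, 20), 7, -19)) = Mul(Add(-99, -132, -108, -144), Rational(-239, 20)) = Mul(-483, Rational(-239, 20)) = Rational(115437, 20)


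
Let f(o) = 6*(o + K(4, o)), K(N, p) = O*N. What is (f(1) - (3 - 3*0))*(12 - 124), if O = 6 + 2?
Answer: -21840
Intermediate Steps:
O = 8
K(N, p) = 8*N
f(o) = 192 + 6*o (f(o) = 6*(o + 8*4) = 6*(o + 32) = 6*(32 + o) = 192 + 6*o)
(f(1) - (3 - 3*0))*(12 - 124) = ((192 + 6*1) - (3 - 3*0))*(12 - 124) = ((192 + 6) - (3 + 0))*(-112) = (198 - 1*3)*(-112) = (198 - 3)*(-112) = 195*(-112) = -21840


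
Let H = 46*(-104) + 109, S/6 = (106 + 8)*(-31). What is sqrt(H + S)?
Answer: I*sqrt(25879) ≈ 160.87*I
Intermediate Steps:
S = -21204 (S = 6*((106 + 8)*(-31)) = 6*(114*(-31)) = 6*(-3534) = -21204)
H = -4675 (H = -4784 + 109 = -4675)
sqrt(H + S) = sqrt(-4675 - 21204) = sqrt(-25879) = I*sqrt(25879)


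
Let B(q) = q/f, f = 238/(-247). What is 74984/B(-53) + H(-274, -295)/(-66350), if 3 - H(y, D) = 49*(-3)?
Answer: 1821681347/1336289 ≈ 1363.2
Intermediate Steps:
H(y, D) = 150 (H(y, D) = 3 - 49*(-3) = 3 - 1*(-147) = 3 + 147 = 150)
f = -238/247 (f = 238*(-1/247) = -238/247 ≈ -0.96356)
B(q) = -247*q/238 (B(q) = q/(-238/247) = q*(-247/238) = -247*q/238)
74984/B(-53) + H(-274, -295)/(-66350) = 74984/((-247/238*(-53))) + 150/(-66350) = 74984/(13091/238) + 150*(-1/66350) = 74984*(238/13091) - 3/1327 = 1372784/1007 - 3/1327 = 1821681347/1336289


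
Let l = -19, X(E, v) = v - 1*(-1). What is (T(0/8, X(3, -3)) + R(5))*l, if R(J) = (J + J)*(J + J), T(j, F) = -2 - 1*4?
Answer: -1786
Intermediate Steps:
X(E, v) = 1 + v (X(E, v) = v + 1 = 1 + v)
T(j, F) = -6 (T(j, F) = -2 - 4 = -6)
R(J) = 4*J**2 (R(J) = (2*J)*(2*J) = 4*J**2)
(T(0/8, X(3, -3)) + R(5))*l = (-6 + 4*5**2)*(-19) = (-6 + 4*25)*(-19) = (-6 + 100)*(-19) = 94*(-19) = -1786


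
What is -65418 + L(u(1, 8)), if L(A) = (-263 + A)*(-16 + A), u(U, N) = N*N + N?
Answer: -76114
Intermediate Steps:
u(U, N) = N + N**2 (u(U, N) = N**2 + N = N + N**2)
-65418 + L(u(1, 8)) = -65418 + (4208 + (8*(1 + 8))**2 - 2232*(1 + 8)) = -65418 + (4208 + (8*9)**2 - 2232*9) = -65418 + (4208 + 72**2 - 279*72) = -65418 + (4208 + 5184 - 20088) = -65418 - 10696 = -76114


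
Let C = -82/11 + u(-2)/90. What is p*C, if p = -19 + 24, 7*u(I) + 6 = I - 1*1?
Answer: -5751/154 ≈ -37.344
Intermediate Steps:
u(I) = -1 + I/7 (u(I) = -6/7 + (I - 1*1)/7 = -6/7 + (I - 1)/7 = -6/7 + (-1 + I)/7 = -6/7 + (-⅐ + I/7) = -1 + I/7)
C = -5751/770 (C = -82/11 + (-1 + (⅐)*(-2))/90 = -82*1/11 + (-1 - 2/7)*(1/90) = -82/11 - 9/7*1/90 = -82/11 - 1/70 = -5751/770 ≈ -7.4688)
p = 5
p*C = 5*(-5751/770) = -5751/154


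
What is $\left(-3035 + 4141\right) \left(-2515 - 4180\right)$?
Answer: $-7404670$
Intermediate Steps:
$\left(-3035 + 4141\right) \left(-2515 - 4180\right) = 1106 \left(-6695\right) = -7404670$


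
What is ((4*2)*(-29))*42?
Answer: -9744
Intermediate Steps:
((4*2)*(-29))*42 = (8*(-29))*42 = -232*42 = -9744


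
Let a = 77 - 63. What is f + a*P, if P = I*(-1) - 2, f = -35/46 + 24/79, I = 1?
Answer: -154289/3634 ≈ -42.457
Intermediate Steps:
a = 14
f = -1661/3634 (f = -35*1/46 + 24*(1/79) = -35/46 + 24/79 = -1661/3634 ≈ -0.45707)
P = -3 (P = 1*(-1) - 2 = -1 - 2 = -3)
f + a*P = -1661/3634 + 14*(-3) = -1661/3634 - 42 = -154289/3634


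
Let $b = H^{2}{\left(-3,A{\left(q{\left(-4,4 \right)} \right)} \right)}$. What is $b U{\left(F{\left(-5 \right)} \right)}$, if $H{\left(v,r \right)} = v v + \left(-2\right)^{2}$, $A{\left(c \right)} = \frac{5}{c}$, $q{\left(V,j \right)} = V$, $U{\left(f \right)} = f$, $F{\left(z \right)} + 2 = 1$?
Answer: $-169$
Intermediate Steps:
$F{\left(z \right)} = -1$ ($F{\left(z \right)} = -2 + 1 = -1$)
$H{\left(v,r \right)} = 4 + v^{2}$ ($H{\left(v,r \right)} = v^{2} + 4 = 4 + v^{2}$)
$b = 169$ ($b = \left(4 + \left(-3\right)^{2}\right)^{2} = \left(4 + 9\right)^{2} = 13^{2} = 169$)
$b U{\left(F{\left(-5 \right)} \right)} = 169 \left(-1\right) = -169$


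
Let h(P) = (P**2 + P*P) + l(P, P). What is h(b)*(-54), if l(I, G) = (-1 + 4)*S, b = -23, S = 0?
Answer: -57132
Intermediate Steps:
l(I, G) = 0 (l(I, G) = (-1 + 4)*0 = 3*0 = 0)
h(P) = 2*P**2 (h(P) = (P**2 + P*P) + 0 = (P**2 + P**2) + 0 = 2*P**2 + 0 = 2*P**2)
h(b)*(-54) = (2*(-23)**2)*(-54) = (2*529)*(-54) = 1058*(-54) = -57132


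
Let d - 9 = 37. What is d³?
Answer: 97336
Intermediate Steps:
d = 46 (d = 9 + 37 = 46)
d³ = 46³ = 97336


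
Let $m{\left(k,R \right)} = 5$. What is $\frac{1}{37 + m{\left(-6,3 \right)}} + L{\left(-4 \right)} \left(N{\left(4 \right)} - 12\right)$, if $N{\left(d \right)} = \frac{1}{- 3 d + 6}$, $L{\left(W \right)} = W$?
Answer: $\frac{2045}{42} \approx 48.69$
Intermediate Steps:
$N{\left(d \right)} = \frac{1}{6 - 3 d}$
$\frac{1}{37 + m{\left(-6,3 \right)}} + L{\left(-4 \right)} \left(N{\left(4 \right)} - 12\right) = \frac{1}{37 + 5} - 4 \left(- \frac{1}{-6 + 3 \cdot 4} - 12\right) = \frac{1}{42} - 4 \left(- \frac{1}{-6 + 12} - 12\right) = \frac{1}{42} - 4 \left(- \frac{1}{6} - 12\right) = \frac{1}{42} - - \frac{146}{3} = \frac{1}{42} + \frac{146}{3} = \frac{2045}{42}$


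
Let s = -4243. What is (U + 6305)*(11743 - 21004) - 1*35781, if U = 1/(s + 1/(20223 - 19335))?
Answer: -220137935698470/3767783 ≈ -5.8426e+7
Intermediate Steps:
U = -888/3767783 (U = 1/(-4243 + 1/(20223 - 19335)) = 1/(-4243 + 1/888) = 1/(-3767783/888) = -888/3767783 ≈ -0.00023568)
(U + 6305)*(11743 - 21004) - 1*35781 = (-888/3767783 + 6305)*(11743 - 21004) - 1*35781 = (23755870927/3767783)*(-9261) - 35781 = -220003120654947/3767783 - 35781 = -220137935698470/3767783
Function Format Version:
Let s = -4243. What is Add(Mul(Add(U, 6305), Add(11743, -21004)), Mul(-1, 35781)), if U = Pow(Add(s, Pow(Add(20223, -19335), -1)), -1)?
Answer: Rational(-220137935698470, 3767783) ≈ -5.8426e+7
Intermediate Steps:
U = Rational(-888, 3767783) (U = Pow(Add(-4243, Pow(Add(20223, -19335), -1)), -1) = Pow(Add(-4243, Pow(888, -1)), -1) = Pow(Add(-4243, Rational(1, 888)), -1) = Pow(Rational(-3767783, 888), -1) = Rational(-888, 3767783) ≈ -0.00023568)
Add(Mul(Add(U, 6305), Add(11743, -21004)), Mul(-1, 35781)) = Add(Mul(Add(Rational(-888, 3767783), 6305), Add(11743, -21004)), Mul(-1, 35781)) = Add(Mul(Rational(23755870927, 3767783), -9261), -35781) = Add(Rational(-220003120654947, 3767783), -35781) = Rational(-220137935698470, 3767783)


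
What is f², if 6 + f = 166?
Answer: 25600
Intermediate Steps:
f = 160 (f = -6 + 166 = 160)
f² = 160² = 25600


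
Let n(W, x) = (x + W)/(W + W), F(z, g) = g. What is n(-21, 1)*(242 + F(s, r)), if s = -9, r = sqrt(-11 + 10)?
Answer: 2420/21 + 10*I/21 ≈ 115.24 + 0.47619*I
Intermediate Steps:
r = I (r = sqrt(-1) = I ≈ 1.0*I)
n(W, x) = (W + x)/(2*W) (n(W, x) = (W + x)/((2*W)) = (W + x)*(1/(2*W)) = (W + x)/(2*W))
n(-21, 1)*(242 + F(s, r)) = ((1/2)*(-21 + 1)/(-21))*(242 + I) = ((1/2)*(-1/21)*(-20))*(242 + I) = 10*(242 + I)/21 = 2420/21 + 10*I/21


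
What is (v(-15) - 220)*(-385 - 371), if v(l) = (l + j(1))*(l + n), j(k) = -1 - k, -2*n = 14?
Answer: -116424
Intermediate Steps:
n = -7 (n = -1/2*14 = -7)
v(l) = (-7 + l)*(-2 + l) (v(l) = (l + (-1 - 1*1))*(l - 7) = (l + (-1 - 1))*(-7 + l) = (l - 2)*(-7 + l) = (-2 + l)*(-7 + l) = (-7 + l)*(-2 + l))
(v(-15) - 220)*(-385 - 371) = ((14 + (-15)**2 - 9*(-15)) - 220)*(-385 - 371) = ((14 + 225 + 135) - 220)*(-756) = (374 - 220)*(-756) = 154*(-756) = -116424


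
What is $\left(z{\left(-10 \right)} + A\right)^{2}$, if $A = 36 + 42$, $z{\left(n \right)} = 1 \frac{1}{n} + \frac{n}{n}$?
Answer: $\frac{622521}{100} \approx 6225.2$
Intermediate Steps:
$z{\left(n \right)} = 1 + \frac{1}{n}$ ($z{\left(n \right)} = \frac{1}{n} + 1 = 1 + \frac{1}{n}$)
$A = 78$
$\left(z{\left(-10 \right)} + A\right)^{2} = \left(\frac{1 - 10}{-10} + 78\right)^{2} = \left(\left(- \frac{1}{10}\right) \left(-9\right) + 78\right)^{2} = \left(\frac{9}{10} + 78\right)^{2} = \left(\frac{789}{10}\right)^{2} = \frac{622521}{100}$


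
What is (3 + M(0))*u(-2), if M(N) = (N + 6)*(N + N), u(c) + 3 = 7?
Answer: 12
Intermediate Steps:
u(c) = 4 (u(c) = -3 + 7 = 4)
M(N) = 2*N*(6 + N) (M(N) = (6 + N)*(2*N) = 2*N*(6 + N))
(3 + M(0))*u(-2) = (3 + 2*0*(6 + 0))*4 = (3 + 2*0*6)*4 = (3 + 0)*4 = 3*4 = 12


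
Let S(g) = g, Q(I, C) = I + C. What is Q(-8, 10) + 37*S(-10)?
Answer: -368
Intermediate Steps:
Q(I, C) = C + I
Q(-8, 10) + 37*S(-10) = (10 - 8) + 37*(-10) = 2 - 370 = -368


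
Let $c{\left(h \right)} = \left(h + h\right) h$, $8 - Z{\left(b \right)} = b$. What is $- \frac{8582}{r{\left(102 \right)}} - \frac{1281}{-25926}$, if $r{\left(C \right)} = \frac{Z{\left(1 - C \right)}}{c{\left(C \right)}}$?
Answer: $- \frac{1543238673809}{941978} \approx -1.6383 \cdot 10^{6}$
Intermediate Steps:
$Z{\left(b \right)} = 8 - b$
$c{\left(h \right)} = 2 h^{2}$ ($c{\left(h \right)} = 2 h h = 2 h^{2}$)
$r{\left(C \right)} = \frac{7 + C}{2 C^{2}}$ ($r{\left(C \right)} = \frac{8 - \left(1 - C\right)}{2 C^{2}} = \left(8 + \left(-1 + C\right)\right) \frac{1}{2 C^{2}} = \left(7 + C\right) \frac{1}{2 C^{2}} = \frac{7 + C}{2 C^{2}}$)
$- \frac{8582}{r{\left(102 \right)}} - \frac{1281}{-25926} = - \frac{8582}{\frac{1}{2} \cdot \frac{1}{10404} \left(7 + 102\right)} - \frac{1281}{-25926} = - \frac{8582}{\frac{1}{2} \cdot \frac{1}{10404} \cdot 109} - - \frac{427}{8642} = - \frac{8582}{\frac{109}{20808}} + \frac{427}{8642} = \left(-8582\right) \frac{20808}{109} + \frac{427}{8642} = - \frac{178574256}{109} + \frac{427}{8642} = - \frac{1543238673809}{941978}$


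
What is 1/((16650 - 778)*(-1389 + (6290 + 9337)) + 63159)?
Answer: 1/226048695 ≈ 4.4238e-9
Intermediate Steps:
1/((16650 - 778)*(-1389 + (6290 + 9337)) + 63159) = 1/(15872*(-1389 + 15627) + 63159) = 1/(15872*14238 + 63159) = 1/(225985536 + 63159) = 1/226048695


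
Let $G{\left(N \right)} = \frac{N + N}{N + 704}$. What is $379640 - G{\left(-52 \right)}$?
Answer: $\frac{61881346}{163} \approx 3.7964 \cdot 10^{5}$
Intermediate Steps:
$G{\left(N \right)} = \frac{2 N}{704 + N}$
$379640 - G{\left(-52 \right)} = 379640 - 2 \left(-52\right) \frac{1}{704 - 52} = 379640 - 2 \left(-52\right) \frac{1}{652} = 379640 - - \frac{26}{163} = 379640 + \frac{26}{163} = \frac{61881346}{163}$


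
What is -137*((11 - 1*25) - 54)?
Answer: 9316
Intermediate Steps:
-137*((11 - 1*25) - 54) = -137*((11 - 25) - 54) = -137*(-14 - 54) = -137*(-68) = 9316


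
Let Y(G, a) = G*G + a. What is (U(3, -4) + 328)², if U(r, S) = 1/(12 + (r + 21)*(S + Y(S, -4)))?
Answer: 4477349569/41616 ≈ 1.0759e+5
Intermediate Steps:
Y(G, a) = a + G² (Y(G, a) = G² + a = a + G²)
U(r, S) = 1/(12 + (21 + r)*(-4 + S + S²)) (U(r, S) = 1/(12 + (r + 21)*(S + (-4 + S²))) = 1/(12 + (21 + r)*(-4 + S + S²)))
(U(3, -4) + 328)² = (1/(-72 + 21*(-4) + 21*(-4)² - 4*3 + 3*(-4 + (-4)²)) + 328)² = (1/(-72 - 84 + 21*16 - 12 + 3*(-4 + 16)) + 328)² = (1/(-72 - 84 + 336 - 12 + 3*12) + 328)² = (1/(-72 - 84 + 336 - 12 + 36) + 328)² = (1/204 + 328)² = (66913/204)² = 4477349569/41616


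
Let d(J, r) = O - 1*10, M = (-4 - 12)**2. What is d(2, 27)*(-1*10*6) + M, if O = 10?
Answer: 256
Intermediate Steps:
M = 256 (M = (-16)**2 = 256)
d(J, r) = 0 (d(J, r) = 10 - 1*10 = 10 - 10 = 0)
d(2, 27)*(-1*10*6) + M = 0*(-1*10*6) + 256 = 0*(-10*6) + 256 = 0*(-60) + 256 = 0 + 256 = 256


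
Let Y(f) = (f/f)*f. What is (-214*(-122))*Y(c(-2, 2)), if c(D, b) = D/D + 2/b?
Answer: 52216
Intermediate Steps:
c(D, b) = 1 + 2/b
Y(f) = f (Y(f) = 1*f = f)
(-214*(-122))*Y(c(-2, 2)) = (-214*(-122))*((2 + 2)/2) = 26108*((1/2)*4) = 26108*2 = 52216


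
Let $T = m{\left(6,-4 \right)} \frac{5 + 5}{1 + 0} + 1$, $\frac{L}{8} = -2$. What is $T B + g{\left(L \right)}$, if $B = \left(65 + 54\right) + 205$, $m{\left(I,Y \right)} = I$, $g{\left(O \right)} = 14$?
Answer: $19778$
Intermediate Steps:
$L = -16$ ($L = 8 \left(-2\right) = -16$)
$T = 61$ ($T = 6 \frac{5 + 5}{1 + 0} + 1 = 6 \cdot \frac{10}{1} + 1 = 6 \cdot 10 \cdot 1 + 1 = 6 \cdot 10 + 1 = 60 + 1 = 61$)
$B = 324$ ($B = 119 + 205 = 324$)
$T B + g{\left(L \right)} = 61 \cdot 324 + 14 = 19764 + 14 = 19778$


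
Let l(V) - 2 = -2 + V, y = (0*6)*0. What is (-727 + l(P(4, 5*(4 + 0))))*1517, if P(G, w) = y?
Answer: -1102859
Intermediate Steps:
y = 0 (y = 0*0 = 0)
P(G, w) = 0
l(V) = V (l(V) = 2 + (-2 + V) = V)
(-727 + l(P(4, 5*(4 + 0))))*1517 = (-727 + 0)*1517 = -727*1517 = -1102859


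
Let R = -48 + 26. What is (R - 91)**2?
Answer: 12769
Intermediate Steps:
R = -22
(R - 91)**2 = (-22 - 91)**2 = (-113)**2 = 12769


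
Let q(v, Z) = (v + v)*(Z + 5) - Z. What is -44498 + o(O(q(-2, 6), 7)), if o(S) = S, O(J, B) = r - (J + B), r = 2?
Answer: -44453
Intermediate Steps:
q(v, Z) = -Z + 2*v*(5 + Z) (q(v, Z) = (2*v)*(5 + Z) - Z = 2*v*(5 + Z) - Z = -Z + 2*v*(5 + Z))
O(J, B) = 2 - B - J (O(J, B) = 2 - (J + B) = 2 - (B + J) = 2 + (-B - J) = 2 - B - J)
-44498 + o(O(q(-2, 6), 7)) = -44498 + (2 - 1*7 - (-1*6 + 10*(-2) + 2*6*(-2))) = -44498 + (2 - 7 - (-6 - 20 - 24)) = -44498 + (2 - 7 - 1*(-50)) = -44498 + (2 - 7 + 50) = -44498 + 45 = -44453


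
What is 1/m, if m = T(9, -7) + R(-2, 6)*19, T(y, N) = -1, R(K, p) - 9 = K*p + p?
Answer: 1/56 ≈ 0.017857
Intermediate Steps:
R(K, p) = 9 + p + K*p (R(K, p) = 9 + (K*p + p) = 9 + (p + K*p) = 9 + p + K*p)
m = 56 (m = -1 + (9 + 6 - 2*6)*19 = -1 + (9 + 6 - 12)*19 = -1 + 3*19 = -1 + 57 = 56)
1/m = 1/56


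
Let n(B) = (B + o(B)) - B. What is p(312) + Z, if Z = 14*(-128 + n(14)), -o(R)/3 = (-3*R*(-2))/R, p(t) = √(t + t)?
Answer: -2044 + 4*√39 ≈ -2019.0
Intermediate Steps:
p(t) = √2*√t (p(t) = √(2*t) = √2*√t)
o(R) = -18 (o(R) = -3*-3*R*(-2)/R = -3*6*R/R = -3*6 = -18)
n(B) = -18 (n(B) = (B - 18) - B = (-18 + B) - B = -18)
Z = -2044 (Z = 14*(-128 - 18) = 14*(-146) = -2044)
p(312) + Z = √2*√312 - 2044 = √2*(2*√78) - 2044 = 4*√39 - 2044 = -2044 + 4*√39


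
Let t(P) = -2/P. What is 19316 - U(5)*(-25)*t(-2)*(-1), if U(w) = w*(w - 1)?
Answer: 18816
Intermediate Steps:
U(w) = w*(-1 + w)
19316 - U(5)*(-25)*t(-2)*(-1) = 19316 - (5*(-1 + 5))*(-25)*-2/(-2)*(-1) = 19316 - (5*4)*(-25)*-2*(-1/2)*(-1) = 19316 - 20*(-25)*1*(-1) = 19316 - (-500)*(-1) = 19316 - 1*500 = 19316 - 500 = 18816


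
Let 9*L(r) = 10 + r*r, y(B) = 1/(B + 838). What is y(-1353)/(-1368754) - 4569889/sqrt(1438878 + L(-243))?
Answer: 1/704908310 - 806451*sqrt(265489)/109319 ≈ -3801.1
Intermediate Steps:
y(B) = 1/(838 + B)
L(r) = 10/9 + r**2/9 (L(r) = (10 + r*r)/9 = (10 + r**2)/9 = 10/9 + r**2/9)
y(-1353)/(-1368754) - 4569889/sqrt(1438878 + L(-243)) = 1/((838 - 1353)*(-1368754)) - 4569889/sqrt(1438878 + (10/9 + (1/9)*(-243)**2)) = -1/1368754/(-515) - 4569889/sqrt(1438878 + (10/9 + (1/9)*59049)) = -1/515*(-1/1368754) - 4569889/sqrt(1438878 + (10/9 + 6561)) = 1/704908310 - 4569889/sqrt(1438878 + 59059/9) = 1/704908310 - 4569889*3*sqrt(265489)/1858423 = 1/704908310 - 806451*sqrt(265489)/109319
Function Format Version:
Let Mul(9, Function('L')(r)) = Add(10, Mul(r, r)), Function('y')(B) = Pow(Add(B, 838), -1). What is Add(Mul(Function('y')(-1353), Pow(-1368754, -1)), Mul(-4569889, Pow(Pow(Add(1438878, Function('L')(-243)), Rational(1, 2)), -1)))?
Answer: Add(Rational(1, 704908310), Mul(Rational(-806451, 109319), Pow(265489, Rational(1, 2)))) ≈ -3801.1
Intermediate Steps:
Function('y')(B) = Pow(Add(838, B), -1)
Function('L')(r) = Add(Rational(10, 9), Mul(Rational(1, 9), Pow(r, 2))) (Function('L')(r) = Mul(Rational(1, 9), Add(10, Mul(r, r))) = Mul(Rational(1, 9), Add(10, Pow(r, 2))) = Add(Rational(10, 9), Mul(Rational(1, 9), Pow(r, 2))))
Add(Mul(Function('y')(-1353), Pow(-1368754, -1)), Mul(-4569889, Pow(Pow(Add(1438878, Function('L')(-243)), Rational(1, 2)), -1))) = Add(Mul(Pow(Add(838, -1353), -1), Pow(-1368754, -1)), Mul(-4569889, Pow(Pow(Add(1438878, Add(Rational(10, 9), Mul(Rational(1, 9), Pow(-243, 2)))), Rational(1, 2)), -1))) = Add(Mul(Pow(-515, -1), Rational(-1, 1368754)), Mul(-4569889, Pow(Pow(Add(1438878, Add(Rational(10, 9), Mul(Rational(1, 9), 59049))), Rational(1, 2)), -1))) = Add(Mul(Rational(-1, 515), Rational(-1, 1368754)), Mul(-4569889, Pow(Pow(Add(1438878, Add(Rational(10, 9), 6561)), Rational(1, 2)), -1))) = Add(Rational(1, 704908310), Mul(-4569889, Pow(Pow(Add(1438878, Rational(59059, 9)), Rational(1, 2)), -1))) = Add(Rational(1, 704908310), Mul(-4569889, Pow(Pow(Rational(13008961, 9), Rational(1, 2)), -1))) = Add(Rational(1, 704908310), Mul(-4569889, Pow(Mul(Rational(7, 3), Pow(265489, Rational(1, 2))), -1))) = Add(Rational(1, 704908310), Mul(-4569889, Mul(Rational(3, 1858423), Pow(265489, Rational(1, 2))))) = Add(Rational(1, 704908310), Mul(Rational(-806451, 109319), Pow(265489, Rational(1, 2))))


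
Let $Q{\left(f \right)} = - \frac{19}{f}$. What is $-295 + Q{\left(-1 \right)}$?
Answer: $-276$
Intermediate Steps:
$-295 + Q{\left(-1 \right)} = -295 - \frac{19}{-1} = -295 - -19 = -295 + 19 = -276$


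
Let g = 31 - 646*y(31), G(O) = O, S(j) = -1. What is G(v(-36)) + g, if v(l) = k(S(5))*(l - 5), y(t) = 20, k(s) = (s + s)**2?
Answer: -13053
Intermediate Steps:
k(s) = 4*s**2 (k(s) = (2*s)**2 = 4*s**2)
v(l) = -20 + 4*l (v(l) = (4*(-1)**2)*(l - 5) = (4*1)*(-5 + l) = 4*(-5 + l) = -20 + 4*l)
g = -12889 (g = 31 - 646*20 = 31 - 12920 = -12889)
G(v(-36)) + g = (-20 + 4*(-36)) - 12889 = (-20 - 144) - 12889 = -164 - 12889 = -13053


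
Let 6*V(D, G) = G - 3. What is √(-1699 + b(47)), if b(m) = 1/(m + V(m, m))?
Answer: I*√45140242/163 ≈ 41.219*I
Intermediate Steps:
V(D, G) = -½ + G/6 (V(D, G) = (G - 3)/6 = (-3 + G)/6 = -½ + G/6)
b(m) = 1/(-½ + 7*m/6) (b(m) = 1/(m + (-½ + m/6)) = 1/(-½ + 7*m/6))
√(-1699 + b(47)) = √(-1699 + 6/(-3 + 7*47)) = √(-1699 + 6/(-3 + 329)) = √(-1699 + 6/326) = √(-1699 + 6*(1/326)) = √(-1699 + 3/163) = √(-276934/163) = I*√45140242/163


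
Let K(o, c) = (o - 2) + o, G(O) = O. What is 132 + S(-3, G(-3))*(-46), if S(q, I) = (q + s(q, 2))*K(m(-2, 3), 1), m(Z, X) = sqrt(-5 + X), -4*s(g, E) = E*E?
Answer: -236 + 368*I*sqrt(2) ≈ -236.0 + 520.43*I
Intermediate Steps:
s(g, E) = -E**2/4 (s(g, E) = -E*E/4 = -E**2/4)
K(o, c) = -2 + 2*o (K(o, c) = (-2 + o) + o = -2 + 2*o)
S(q, I) = (-1 + q)*(-2 + 2*I*sqrt(2)) (S(q, I) = (q - 1/4*2**2)*(-2 + 2*sqrt(-5 + 3)) = (q - 1/4*4)*(-2 + 2*sqrt(-2)) = (q - 1)*(-2 + 2*(I*sqrt(2))) = (-1 + q)*(-2 + 2*I*sqrt(2)))
132 + S(-3, G(-3))*(-46) = 132 - 2*(1 - I*sqrt(2))*(-1 - 3)*(-46) = 132 - 2*(1 - I*sqrt(2))*(-4)*(-46) = 132 + (8 - 8*I*sqrt(2))*(-46) = 132 + (-368 + 368*I*sqrt(2)) = -236 + 368*I*sqrt(2)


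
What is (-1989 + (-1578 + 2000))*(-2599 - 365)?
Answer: 4644588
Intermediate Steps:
(-1989 + (-1578 + 2000))*(-2599 - 365) = (-1989 + 422)*(-2964) = -1567*(-2964) = 4644588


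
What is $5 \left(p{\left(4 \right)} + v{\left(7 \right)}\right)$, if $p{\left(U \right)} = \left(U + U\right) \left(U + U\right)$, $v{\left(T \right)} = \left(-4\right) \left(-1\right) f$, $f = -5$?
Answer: $220$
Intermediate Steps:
$v{\left(T \right)} = -20$ ($v{\left(T \right)} = \left(-4\right) \left(-1\right) \left(-5\right) = 4 \left(-5\right) = -20$)
$p{\left(U \right)} = 4 U^{2}$ ($p{\left(U \right)} = 2 U 2 U = 4 U^{2}$)
$5 \left(p{\left(4 \right)} + v{\left(7 \right)}\right) = 5 \left(4 \cdot 4^{2} - 20\right) = 5 \left(4 \cdot 16 - 20\right) = 5 \left(64 - 20\right) = 5 \cdot 44 = 220$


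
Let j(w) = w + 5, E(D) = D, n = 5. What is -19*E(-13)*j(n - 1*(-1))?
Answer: 2717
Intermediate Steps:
j(w) = 5 + w
-19*E(-13)*j(n - 1*(-1)) = -(-247)*(5 + (5 - 1*(-1))) = -(-247)*(5 + (5 + 1)) = -(-247)*(5 + 6) = -(-247)*11 = -19*(-143) = 2717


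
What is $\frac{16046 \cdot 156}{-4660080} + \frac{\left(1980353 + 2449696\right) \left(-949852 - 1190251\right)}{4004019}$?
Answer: $- \frac{613626603696884557}{259153456410} \approx -2.3678 \cdot 10^{6}$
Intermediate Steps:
$\frac{16046 \cdot 156}{-4660080} + \frac{\left(1980353 + 2449696\right) \left(-949852 - 1190251\right)}{4004019} = 2503176 \left(- \frac{1}{4660080}\right) + 4430049 \left(-2140103\right) \frac{1}{4004019} = - \frac{104299}{194170} - \frac{3160253718349}{1334673} = - \frac{613626603696884557}{259153456410}$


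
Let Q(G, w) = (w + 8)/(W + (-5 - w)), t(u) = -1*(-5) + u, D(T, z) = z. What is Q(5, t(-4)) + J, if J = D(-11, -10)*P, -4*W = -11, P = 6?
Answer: -816/13 ≈ -62.769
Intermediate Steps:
W = 11/4 (W = -1/4*(-11) = 11/4 ≈ 2.7500)
J = -60 (J = -10*6 = -60)
t(u) = 5 + u
Q(G, w) = (8 + w)/(-9/4 - w) (Q(G, w) = (w + 8)/(11/4 + (-5 - w)) = (8 + w)/(-9/4 - w))
Q(5, t(-4)) + J = 4*(-8 - (5 - 4))/(9 + 4*(5 - 4)) - 60 = 4*(-8 - 1*1)/(9 + 4*1) - 60 = 4*(-8 - 1)/(9 + 4) - 60 = 4*(-9)/13 - 60 = 4*(1/13)*(-9) - 60 = -36/13 - 60 = -816/13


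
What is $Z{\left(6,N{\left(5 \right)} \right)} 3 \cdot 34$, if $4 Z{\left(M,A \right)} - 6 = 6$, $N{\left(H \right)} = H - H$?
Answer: $306$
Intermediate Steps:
$N{\left(H \right)} = 0$
$Z{\left(M,A \right)} = 3$ ($Z{\left(M,A \right)} = \frac{3}{2} + \frac{1}{4} \cdot 6 = \frac{3}{2} + \frac{3}{2} = 3$)
$Z{\left(6,N{\left(5 \right)} \right)} 3 \cdot 34 = 3 \cdot 3 \cdot 34 = 9 \cdot 34 = 306$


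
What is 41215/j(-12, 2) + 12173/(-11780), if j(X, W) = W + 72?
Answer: 242305949/435860 ≈ 555.93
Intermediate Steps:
j(X, W) = 72 + W
41215/j(-12, 2) + 12173/(-11780) = 41215/(72 + 2) + 12173/(-11780) = 41215/74 + 12173*(-1/11780) = 41215*(1/74) - 12173/11780 = 41215/74 - 12173/11780 = 242305949/435860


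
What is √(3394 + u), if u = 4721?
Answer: √8115 ≈ 90.083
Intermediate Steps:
√(3394 + u) = √(3394 + 4721) = √8115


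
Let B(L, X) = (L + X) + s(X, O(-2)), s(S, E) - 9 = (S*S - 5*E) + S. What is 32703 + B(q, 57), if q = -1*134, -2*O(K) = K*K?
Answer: 35951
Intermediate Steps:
O(K) = -K**2/2 (O(K) = -K*K/2 = -K**2/2)
s(S, E) = 9 + S + S**2 - 5*E (s(S, E) = 9 + ((S*S - 5*E) + S) = 9 + ((S**2 - 5*E) + S) = 9 + (S + S**2 - 5*E) = 9 + S + S**2 - 5*E)
q = -134
B(L, X) = 19 + L + X**2 + 2*X (B(L, X) = (L + X) + (9 + X + X**2 - (-5)*(-2)**2/2) = (L + X) + (9 + X + X**2 - (-5)*4/2) = (L + X) + (9 + X + X**2 - 5*(-2)) = (L + X) + (9 + X + X**2 + 10) = (L + X) + (19 + X + X**2) = 19 + L + X**2 + 2*X)
32703 + B(q, 57) = 32703 + (19 - 134 + 57**2 + 2*57) = 32703 + (19 - 134 + 3249 + 114) = 32703 + 3248 = 35951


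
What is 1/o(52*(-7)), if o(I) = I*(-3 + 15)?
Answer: -1/4368 ≈ -0.00022894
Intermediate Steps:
o(I) = 12*I (o(I) = I*12 = 12*I)
1/o(52*(-7)) = 1/(12*(52*(-7))) = 1/(12*(-364)) = 1/(-4368) = -1/4368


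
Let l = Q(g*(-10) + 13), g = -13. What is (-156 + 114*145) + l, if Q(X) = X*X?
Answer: 36823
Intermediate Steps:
Q(X) = X**2
l = 20449 (l = (-13*(-10) + 13)**2 = (130 + 13)**2 = 143**2 = 20449)
(-156 + 114*145) + l = (-156 + 114*145) + 20449 = (-156 + 16530) + 20449 = 16374 + 20449 = 36823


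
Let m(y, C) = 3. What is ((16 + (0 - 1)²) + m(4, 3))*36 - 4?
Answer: 716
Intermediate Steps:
((16 + (0 - 1)²) + m(4, 3))*36 - 4 = ((16 + (0 - 1)²) + 3)*36 - 4 = ((16 + (-1)²) + 3)*36 - 4 = ((16 + 1) + 3)*36 - 4 = (17 + 3)*36 - 4 = 20*36 - 4 = 720 - 4 = 716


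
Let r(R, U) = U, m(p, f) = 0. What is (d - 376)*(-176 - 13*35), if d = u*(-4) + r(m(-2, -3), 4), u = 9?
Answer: 257448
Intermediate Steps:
d = -32 (d = 9*(-4) + 4 = -36 + 4 = -32)
(d - 376)*(-176 - 13*35) = (-32 - 376)*(-176 - 13*35) = -408*(-176 - 455) = -408*(-631) = 257448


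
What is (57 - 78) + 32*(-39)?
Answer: -1269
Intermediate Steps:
(57 - 78) + 32*(-39) = -21 - 1248 = -1269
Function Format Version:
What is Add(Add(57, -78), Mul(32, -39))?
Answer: -1269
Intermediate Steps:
Add(Add(57, -78), Mul(32, -39)) = Add(-21, -1248) = -1269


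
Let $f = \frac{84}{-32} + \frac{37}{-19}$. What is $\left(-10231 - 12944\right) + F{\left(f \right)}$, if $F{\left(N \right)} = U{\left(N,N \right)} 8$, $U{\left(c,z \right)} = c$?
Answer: $- \frac{441020}{19} \approx -23212.0$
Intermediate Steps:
$f = - \frac{695}{152}$ ($f = 84 \left(- \frac{1}{32}\right) + 37 \left(- \frac{1}{19}\right) = - \frac{21}{8} - \frac{37}{19} = - \frac{695}{152} \approx -4.5724$)
$F{\left(N \right)} = 8 N$ ($F{\left(N \right)} = N 8 = 8 N$)
$\left(-10231 - 12944\right) + F{\left(f \right)} = \left(-10231 - 12944\right) + 8 \left(- \frac{695}{152}\right) = -23175 - \frac{695}{19} = - \frac{441020}{19}$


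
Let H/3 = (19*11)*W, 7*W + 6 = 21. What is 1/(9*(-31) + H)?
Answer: 7/7452 ≈ 0.00093934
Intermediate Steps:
W = 15/7 (W = -6/7 + (1/7)*21 = -6/7 + 3 = 15/7 ≈ 2.1429)
H = 9405/7 (H = 3*((19*11)*(15/7)) = 3*(209*(15/7)) = 3*(3135/7) = 9405/7 ≈ 1343.6)
1/(9*(-31) + H) = 1/(9*(-31) + 9405/7) = 1/(-279 + 9405/7) = 1/(7452/7) = 7/7452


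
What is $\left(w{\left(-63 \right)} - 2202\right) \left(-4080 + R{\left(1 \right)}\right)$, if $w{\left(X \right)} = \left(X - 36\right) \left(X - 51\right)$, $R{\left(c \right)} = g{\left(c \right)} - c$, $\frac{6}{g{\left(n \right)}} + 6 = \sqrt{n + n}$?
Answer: $- \frac{630384180}{17} - \frac{27252 \sqrt{2}}{17} \approx -3.7084 \cdot 10^{7}$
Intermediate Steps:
$g{\left(n \right)} = \frac{6}{-6 + \sqrt{2} \sqrt{n}}$ ($g{\left(n \right)} = \frac{6}{-6 + \sqrt{n + n}} = \frac{6}{-6 + \sqrt{2 n}} = \frac{6}{-6 + \sqrt{2} \sqrt{n}}$)
$R{\left(c \right)} = - c + \frac{6}{-6 + \sqrt{2} \sqrt{c}}$ ($R{\left(c \right)} = \frac{6}{-6 + \sqrt{2} \sqrt{c}} - c = - c + \frac{6}{-6 + \sqrt{2} \sqrt{c}}$)
$w{\left(X \right)} = \left(-51 + X\right) \left(-36 + X\right)$ ($w{\left(X \right)} = \left(-36 + X\right) \left(-51 + X\right) = \left(-51 + X\right) \left(-36 + X\right)$)
$\left(w{\left(-63 \right)} - 2202\right) \left(-4080 + R{\left(1 \right)}\right) = \left(\left(1836 + \left(-63\right)^{2} - -5481\right) - 2202\right) \left(-4080 + \left(\left(-1\right) 1 + \frac{6}{-6 + \sqrt{2} \sqrt{1}}\right)\right) = \left(\left(1836 + 3969 + 5481\right) - 2202\right) \left(-4080 + \left(-1 + \frac{6}{-6 + \sqrt{2} \cdot 1}\right)\right) = \left(11286 - 2202\right) \left(-4080 + \left(-1 + \frac{6}{-6 + \sqrt{2}}\right)\right) = 9084 \left(-4081 + \frac{6}{-6 + \sqrt{2}}\right) = -37071804 + \frac{54504}{-6 + \sqrt{2}}$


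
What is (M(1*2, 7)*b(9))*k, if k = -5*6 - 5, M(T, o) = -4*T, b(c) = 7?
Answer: 1960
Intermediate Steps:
M(T, o) = -4*T
k = -35 (k = -30 - 5 = -35)
(M(1*2, 7)*b(9))*k = (-4*2*7)*(-35) = -8*7*(-35) = -56*(-35) = 1960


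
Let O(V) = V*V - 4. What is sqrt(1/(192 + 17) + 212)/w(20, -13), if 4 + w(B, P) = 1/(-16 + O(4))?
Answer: -4*sqrt(9260581)/3553 ≈ -3.4260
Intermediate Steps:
O(V) = -4 + V**2 (O(V) = V**2 - 4 = -4 + V**2)
w(B, P) = -17/4 (w(B, P) = -4 + 1/(-16 + (-4 + 4**2)) = -4 + 1/(-16 + (-4 + 16)) = -4 + 1/(-16 + 12) = -4 + 1/(-4) = -4 - 1/4 = -17/4)
sqrt(1/(192 + 17) + 212)/w(20, -13) = sqrt(1/(192 + 17) + 212)/(-17/4) = sqrt(1/209 + 212)*(-4/17) = sqrt(44309/209)*(-4/17) = (sqrt(9260581)/209)*(-4/17) = -4*sqrt(9260581)/3553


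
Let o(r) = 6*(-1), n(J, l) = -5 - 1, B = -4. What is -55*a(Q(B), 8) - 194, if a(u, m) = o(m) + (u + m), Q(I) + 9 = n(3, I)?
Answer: 521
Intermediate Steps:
n(J, l) = -6
Q(I) = -15 (Q(I) = -9 - 6 = -15)
o(r) = -6
a(u, m) = -6 + m + u (a(u, m) = -6 + (u + m) = -6 + (m + u) = -6 + m + u)
-55*a(Q(B), 8) - 194 = -55*(-6 + 8 - 15) - 194 = -55*(-13) - 194 = 715 - 194 = 521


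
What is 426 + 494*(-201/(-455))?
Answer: 22548/35 ≈ 644.23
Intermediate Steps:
426 + 494*(-201/(-455)) = 426 + 494*(-201*(-1/455)) = 426 + 494*(201/455) = 426 + 7638/35 = 22548/35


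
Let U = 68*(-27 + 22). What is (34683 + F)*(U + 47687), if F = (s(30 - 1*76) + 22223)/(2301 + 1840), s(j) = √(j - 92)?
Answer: 6801137372522/4141 + 47347*I*√138/4141 ≈ 1.6424e+9 + 134.32*I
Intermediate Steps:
s(j) = √(-92 + j)
U = -340 (U = 68*(-5) = -340)
F = 22223/4141 + I*√138/4141 (F = (√(-92 + (30 - 1*76)) + 22223)/(2301 + 1840) = (√(-92 + (30 - 76)) + 22223)/4141 = (√(-92 - 46) + 22223)*(1/4141) = (√(-138) + 22223)*(1/4141) = (I*√138 + 22223)*(1/4141) = (22223 + I*√138)*(1/4141) = 22223/4141 + I*√138/4141 ≈ 5.3666 + 0.0028368*I)
(34683 + F)*(U + 47687) = (34683 + (22223/4141 + I*√138/4141))*(-340 + 47687) = (143644526/4141 + I*√138/4141)*47347 = 6801137372522/4141 + 47347*I*√138/4141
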